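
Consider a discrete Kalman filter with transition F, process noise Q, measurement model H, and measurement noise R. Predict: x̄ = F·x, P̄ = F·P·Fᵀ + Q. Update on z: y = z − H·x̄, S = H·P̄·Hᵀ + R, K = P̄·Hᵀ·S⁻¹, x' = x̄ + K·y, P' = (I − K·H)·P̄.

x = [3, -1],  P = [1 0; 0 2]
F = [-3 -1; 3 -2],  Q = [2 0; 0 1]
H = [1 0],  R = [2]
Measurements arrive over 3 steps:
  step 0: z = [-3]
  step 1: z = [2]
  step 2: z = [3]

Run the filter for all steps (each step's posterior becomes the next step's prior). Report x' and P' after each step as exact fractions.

step 0: x̄ = F·x = [-8, 11]
step 0: P̄ = F·P·Fᵀ + Q = [13 -5; -5 18]
step 0: y = z − H·x̄ = [5]
step 0: S = H·P̄·Hᵀ + R = [15]
step 0: K = P̄·Hᵀ·S⁻¹ = [13/15; -1/3]
step 0: x' = x̄ + K·y = [-11/3, 28/3]
step 0: P' = (I − K·H)·P̄ = [26/15 -2/3; -2/3 49/3]
step 1: x̄ = F·x = [5/3, -89/3]
step 1: P̄ = F·P·Fᵀ + Q = [449/15 226/15; 226/15 1349/15]
step 1: y = z − H·x̄ = [1/3]
step 1: S = H·P̄·Hᵀ + R = [479/15]
step 1: K = P̄·Hᵀ·S⁻¹ = [449/479; 226/479]
step 1: x' = x̄ + K·y = [948/479, -14135/479]
step 1: P' = (I − K·H)·P̄ = [898/479 452/479; 452/479 39673/479]
step 2: x̄ = F·x = [11291/479, 31114/479]
step 2: P̄ = F·P·Fᵀ + Q = [51425/479 72620/479; 72620/479 161829/479]
step 2: y = z − H·x̄ = [-9854/479]
step 2: S = H·P̄·Hᵀ + R = [52383/479]
step 2: K = P̄·Hᵀ·S⁻¹ = [51425/52383; 72620/52383]
step 2: x' = x̄ + K·y = [176857/52383, 1908658/52383]
step 2: P' = (I − K·H)·P̄ = [102850/52383 145240/52383; 145240/52383 6687733/52383]

step 0: x' = [-11/3, 28/3], P' = [26/15 -2/3; -2/3 49/3]
step 1: x' = [948/479, -14135/479], P' = [898/479 452/479; 452/479 39673/479]
step 2: x' = [176857/52383, 1908658/52383], P' = [102850/52383 145240/52383; 145240/52383 6687733/52383]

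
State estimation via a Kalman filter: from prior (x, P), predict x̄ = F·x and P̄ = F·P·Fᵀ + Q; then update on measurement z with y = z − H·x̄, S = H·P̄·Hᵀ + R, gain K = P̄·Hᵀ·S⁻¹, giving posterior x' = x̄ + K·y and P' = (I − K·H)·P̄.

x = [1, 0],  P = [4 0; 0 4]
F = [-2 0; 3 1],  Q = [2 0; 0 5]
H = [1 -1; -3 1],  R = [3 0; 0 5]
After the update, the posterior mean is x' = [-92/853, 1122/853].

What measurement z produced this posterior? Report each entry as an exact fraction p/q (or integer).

x̄ = F·x = [-2, 3]
P̄ = F·P·Fᵀ + Q = [18 -24; -24 45]
S = H·P̄·Hᵀ + R = [114 -195; -195 356]
K = P̄·Hᵀ·S⁻¹ = [-86/853 -234/853; -583/853 -39/853]
x' − x̄ = [1614/853, -1437/853] = K·y
y = (KᵀK)⁻¹·Kᵀ·(x' − x̄) = [3, -8]
z = y + H·x̄ = [3, -8] + [-5, 9] = [-2, 1]

z = [-2, 1]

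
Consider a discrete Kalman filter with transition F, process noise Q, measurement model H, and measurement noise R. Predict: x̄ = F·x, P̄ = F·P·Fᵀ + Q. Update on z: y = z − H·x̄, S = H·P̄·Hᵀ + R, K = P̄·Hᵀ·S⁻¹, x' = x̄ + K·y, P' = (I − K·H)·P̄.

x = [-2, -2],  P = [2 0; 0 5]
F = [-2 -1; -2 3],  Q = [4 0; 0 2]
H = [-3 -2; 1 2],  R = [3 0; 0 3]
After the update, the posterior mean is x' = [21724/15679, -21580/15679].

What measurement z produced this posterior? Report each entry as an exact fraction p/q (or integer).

z = [-1, -1]

x̄ = F·x = [6, -2]
P̄ = F·P·Fᵀ + Q = [17 -7; -7 55]
S = H·P̄·Hᵀ + R = [292 -215; -215 212]
K = P̄·Hᵀ·S⁻¹ = [-7199/15679 -7079/15679; 3277/15679 10941/15679]
x' − x̄ = [-72350/15679, 9778/15679] = K·y
y = (KᵀK)⁻¹·Kᵀ·(x' − x̄) = [13, -3]
z = y + H·x̄ = [13, -3] + [-14, 2] = [-1, -1]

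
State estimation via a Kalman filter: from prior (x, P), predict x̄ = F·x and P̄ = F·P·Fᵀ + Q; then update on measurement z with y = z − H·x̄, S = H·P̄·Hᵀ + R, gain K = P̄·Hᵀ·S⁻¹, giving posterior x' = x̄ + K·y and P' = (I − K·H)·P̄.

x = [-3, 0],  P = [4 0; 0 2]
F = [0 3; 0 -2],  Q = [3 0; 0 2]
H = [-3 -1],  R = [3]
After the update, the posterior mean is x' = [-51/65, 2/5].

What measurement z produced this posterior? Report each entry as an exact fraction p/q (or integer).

z = [2]

x̄ = F·x = [0, 0]
P̄ = F·P·Fᵀ + Q = [21 -12; -12 10]
S = H·P̄·Hᵀ + R = [130]
K = P̄·Hᵀ·S⁻¹ = [-51/130; 1/5]
x' − x̄ = [-51/65, 2/5] = K·y
y = (KᵀK)⁻¹·Kᵀ·(x' − x̄) = [2]
z = y + H·x̄ = [2] + [0] = [2]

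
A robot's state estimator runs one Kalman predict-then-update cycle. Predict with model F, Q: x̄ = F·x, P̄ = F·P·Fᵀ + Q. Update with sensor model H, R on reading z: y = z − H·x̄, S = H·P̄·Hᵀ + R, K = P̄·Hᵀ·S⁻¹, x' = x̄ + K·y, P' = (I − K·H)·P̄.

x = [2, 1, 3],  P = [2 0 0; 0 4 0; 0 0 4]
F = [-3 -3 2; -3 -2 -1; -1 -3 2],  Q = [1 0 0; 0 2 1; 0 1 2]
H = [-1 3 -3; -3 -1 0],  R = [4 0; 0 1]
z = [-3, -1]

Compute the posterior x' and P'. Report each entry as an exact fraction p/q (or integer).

x̄ = F·x = [-3, -11, 1]
P̄ = F·P·Fᵀ + Q = [71 34 58; 34 40 23; 58 23 56]
y = z − H·x̄ = [30, -21]
S = H·P̄·Hᵀ + R = [669 412; 412 884]
K = P̄·Hᵀ·S⁻¹ = [-6162/105413 -106327/421652; 18383/105413 -51001/210826; -2058/15059 -9587/60236]
x' = x̄ + K·y = [228471/421652, -145085/210826, 14603/60236]
P' = (I − K·H)·P̄ = [149859/421652 -171625/210826 -51477/60236; -171625/210826 282938/105413 82009/30118; -51477/60236 82009/30118 192153/60236]

x' = [228471/421652, -145085/210826, 14603/60236]
P' = [149859/421652 -171625/210826 -51477/60236; -171625/210826 282938/105413 82009/30118; -51477/60236 82009/30118 192153/60236]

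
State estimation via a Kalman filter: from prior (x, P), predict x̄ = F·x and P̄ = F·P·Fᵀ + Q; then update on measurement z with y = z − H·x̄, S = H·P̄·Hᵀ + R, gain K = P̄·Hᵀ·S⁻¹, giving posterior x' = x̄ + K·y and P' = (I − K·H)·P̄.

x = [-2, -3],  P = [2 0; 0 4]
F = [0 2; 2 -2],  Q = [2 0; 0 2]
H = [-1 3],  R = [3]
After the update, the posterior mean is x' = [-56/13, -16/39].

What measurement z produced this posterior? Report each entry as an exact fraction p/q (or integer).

z = [3]

x̄ = F·x = [-6, 2]
P̄ = F·P·Fᵀ + Q = [18 -16; -16 26]
S = H·P̄·Hᵀ + R = [351]
K = P̄·Hᵀ·S⁻¹ = [-22/117; 94/351]
x' − x̄ = [22/13, -94/39] = K·y
y = (KᵀK)⁻¹·Kᵀ·(x' − x̄) = [-9]
z = y + H·x̄ = [-9] + [12] = [3]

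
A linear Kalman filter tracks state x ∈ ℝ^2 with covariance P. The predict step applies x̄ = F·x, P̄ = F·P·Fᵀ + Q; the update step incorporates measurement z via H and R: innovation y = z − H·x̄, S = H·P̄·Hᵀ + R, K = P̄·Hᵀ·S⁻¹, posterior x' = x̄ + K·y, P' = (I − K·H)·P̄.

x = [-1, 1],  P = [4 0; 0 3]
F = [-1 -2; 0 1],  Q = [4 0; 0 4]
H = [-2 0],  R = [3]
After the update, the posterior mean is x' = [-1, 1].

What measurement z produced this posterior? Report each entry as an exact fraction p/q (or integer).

x̄ = F·x = [-1, 1]
P̄ = F·P·Fᵀ + Q = [20 -6; -6 7]
S = H·P̄·Hᵀ + R = [83]
K = P̄·Hᵀ·S⁻¹ = [-40/83; 12/83]
x' − x̄ = [0, 0] = K·y
y = (KᵀK)⁻¹·Kᵀ·(x' − x̄) = [0]
z = y + H·x̄ = [0] + [2] = [2]

z = [2]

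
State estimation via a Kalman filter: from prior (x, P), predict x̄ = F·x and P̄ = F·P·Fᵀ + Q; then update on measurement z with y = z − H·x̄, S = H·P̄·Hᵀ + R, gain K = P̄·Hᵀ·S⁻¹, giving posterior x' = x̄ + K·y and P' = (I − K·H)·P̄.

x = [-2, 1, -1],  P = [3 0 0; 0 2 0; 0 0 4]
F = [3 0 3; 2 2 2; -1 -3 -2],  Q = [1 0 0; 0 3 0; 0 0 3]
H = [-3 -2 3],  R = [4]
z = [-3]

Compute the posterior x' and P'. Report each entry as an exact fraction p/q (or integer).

x̄ = F·x = [-9, -4, 1]
P̄ = F·P·Fᵀ + Q = [64 42 -33; 42 39 -34; -33 -34 40]
y = z − H·x̄ = [-41]
S = H·P̄·Hᵀ + R = [2602]
K = P̄·Hᵀ·S⁻¹ = [-375/2602; -153/1301; 287/2602]
x' = x̄ + K·y = [-8043/2602, 1069/1301, -9165/2602]
P' = (I − K·H)·P̄ = [25903/2602 -2733/1301 21759/2602; -2733/1301 3921/1301 -323/1301; 21759/2602 -323/1301 21711/2602]

x' = [-8043/2602, 1069/1301, -9165/2602]
P' = [25903/2602 -2733/1301 21759/2602; -2733/1301 3921/1301 -323/1301; 21759/2602 -323/1301 21711/2602]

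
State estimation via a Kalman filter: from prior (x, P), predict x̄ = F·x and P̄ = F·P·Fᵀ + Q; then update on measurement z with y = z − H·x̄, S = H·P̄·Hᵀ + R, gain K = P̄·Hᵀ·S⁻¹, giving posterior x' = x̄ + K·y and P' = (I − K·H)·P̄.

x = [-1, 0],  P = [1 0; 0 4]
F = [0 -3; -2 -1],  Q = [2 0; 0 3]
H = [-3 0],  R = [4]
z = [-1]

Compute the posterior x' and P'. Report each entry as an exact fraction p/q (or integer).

x̄ = F·x = [0, 2]
P̄ = F·P·Fᵀ + Q = [38 12; 12 11]
y = z − H·x̄ = [-1]
S = H·P̄·Hᵀ + R = [346]
K = P̄·Hᵀ·S⁻¹ = [-57/173; -18/173]
x' = x̄ + K·y = [57/173, 364/173]
P' = (I − K·H)·P̄ = [76/173 24/173; 24/173 1255/173]

x' = [57/173, 364/173]
P' = [76/173 24/173; 24/173 1255/173]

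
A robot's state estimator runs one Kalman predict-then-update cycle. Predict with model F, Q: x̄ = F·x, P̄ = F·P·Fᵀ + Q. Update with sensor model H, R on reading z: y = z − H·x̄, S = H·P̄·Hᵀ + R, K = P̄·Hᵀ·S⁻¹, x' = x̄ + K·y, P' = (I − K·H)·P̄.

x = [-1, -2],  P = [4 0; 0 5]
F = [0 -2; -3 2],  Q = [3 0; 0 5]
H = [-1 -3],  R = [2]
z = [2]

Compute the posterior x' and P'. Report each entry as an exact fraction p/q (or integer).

x' = [1927/454, -943/454]
P' = [9073/454 -3049/454; -3049/454 1125/454]

x̄ = F·x = [4, -1]
P̄ = F·P·Fᵀ + Q = [23 -20; -20 61]
y = z − H·x̄ = [3]
S = H·P̄·Hᵀ + R = [454]
K = P̄·Hᵀ·S⁻¹ = [37/454; -163/454]
x' = x̄ + K·y = [1927/454, -943/454]
P' = (I − K·H)·P̄ = [9073/454 -3049/454; -3049/454 1125/454]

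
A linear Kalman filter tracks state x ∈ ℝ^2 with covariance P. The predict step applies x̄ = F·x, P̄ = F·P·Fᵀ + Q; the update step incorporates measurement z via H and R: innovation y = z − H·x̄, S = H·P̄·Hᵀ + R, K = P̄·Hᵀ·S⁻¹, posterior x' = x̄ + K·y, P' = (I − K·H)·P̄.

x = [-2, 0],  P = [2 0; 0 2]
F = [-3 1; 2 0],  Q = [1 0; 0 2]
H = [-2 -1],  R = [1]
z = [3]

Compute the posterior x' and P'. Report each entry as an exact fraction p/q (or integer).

x̄ = F·x = [6, -4]
P̄ = F·P·Fᵀ + Q = [21 -12; -12 10]
y = z − H·x̄ = [11]
S = H·P̄·Hᵀ + R = [47]
K = P̄·Hᵀ·S⁻¹ = [-30/47; 14/47]
x' = x̄ + K·y = [-48/47, -34/47]
P' = (I − K·H)·P̄ = [87/47 -144/47; -144/47 274/47]

x' = [-48/47, -34/47]
P' = [87/47 -144/47; -144/47 274/47]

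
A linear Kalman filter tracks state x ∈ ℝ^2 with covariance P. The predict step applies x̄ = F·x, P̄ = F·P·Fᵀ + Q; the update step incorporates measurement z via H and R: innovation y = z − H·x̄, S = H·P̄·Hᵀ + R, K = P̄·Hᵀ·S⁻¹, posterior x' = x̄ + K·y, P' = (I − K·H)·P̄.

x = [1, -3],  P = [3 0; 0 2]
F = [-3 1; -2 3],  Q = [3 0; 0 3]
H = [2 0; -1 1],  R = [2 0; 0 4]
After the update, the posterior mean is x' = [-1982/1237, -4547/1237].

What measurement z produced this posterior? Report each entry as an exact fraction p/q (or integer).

x̄ = F·x = [-6, -11]
P̄ = F·P·Fᵀ + Q = [32 24; 24 33]
S = H·P̄·Hᵀ + R = [130 -16; -16 21]
K = P̄·Hᵀ·S⁻¹ = [608/1237 -8/1237; 576/1237 969/1237]
x' − x̄ = [5440/1237, 9060/1237] = K·y
y = (KᵀK)⁻¹·Kᵀ·(x' − x̄) = [9, 4]
z = y + H·x̄ = [9, 4] + [-12, -5] = [-3, -1]

z = [-3, -1]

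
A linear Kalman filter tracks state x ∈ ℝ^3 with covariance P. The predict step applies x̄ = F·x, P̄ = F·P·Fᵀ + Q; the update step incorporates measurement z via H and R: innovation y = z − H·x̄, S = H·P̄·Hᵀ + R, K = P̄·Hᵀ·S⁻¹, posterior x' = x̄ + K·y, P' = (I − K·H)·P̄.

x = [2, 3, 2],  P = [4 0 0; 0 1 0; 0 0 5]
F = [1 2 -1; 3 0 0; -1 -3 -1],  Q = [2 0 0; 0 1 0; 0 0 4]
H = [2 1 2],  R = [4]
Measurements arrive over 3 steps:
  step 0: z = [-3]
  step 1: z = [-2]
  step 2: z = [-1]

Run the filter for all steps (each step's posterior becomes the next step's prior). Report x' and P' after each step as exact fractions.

step 0: x̄ = F·x = [6, 6, -13]
step 0: P̄ = F·P·Fᵀ + Q = [15 12 -5; 12 37 -12; -5 -12 22]
step 0: y = z − H·x̄ = [5]
step 0: S = H·P̄·Hᵀ + R = [149]
step 0: K = P̄·Hᵀ·S⁻¹ = [32/149; 37/149; 22/149]
step 0: x' = x̄ + K·y = [1054/149, 1079/149, -1827/149]
step 0: P' = (I − K·H)·P̄ = [1211/149 604/149 -1449/149; 604/149 4144/149 -2602/149; -1449/149 -2602/149 2794/149]
step 1: x̄ = F·x = [5039/149, 3162/149, -2464/149]
step 1: P̄ = F·P·Fᵀ + Q = [36601/149 11604/149 -28903/149; 11604/149 11048/149 -4722/149; -28903/149 -4722/149 27011/149]
step 1: y = z − H·x̄ = [-8610/149]
step 1: S = H·P̄·Hᵀ + R = [62396/149]
step 1: K = P̄·Hᵀ·S⁻¹ = [6750/15599; 6203/15599; -4253/31198]
step 1: x' = x̄ + K·y = [137489/15599, -27408/15599, -135079/15599]
step 1: P' = (I − K·H)·P̄ = [2608651/15599 90804/15599 -2640553/15599; 90804/15599 123684/15599 -140240/15599; -2640553/15599 -140240/15599 2706420/15599]
step 2: x̄ = F·x = [217752/15599, 412467/15599, 79814/15599]
step 2: P̄ = F·P·Fᵀ + Q = [12046287/15599 16292436/15599 -1238595/15599; 16292436/15599 23493458/15599 -721530/15599; -1238595/15599 -721530/15599 912901/15599]
step 2: y = z − H·x̄ = [-1023198/15599]
step 2: S = H·P̄·Hᵀ + R = [127767470/15599]
step 2: K = P̄·Hᵀ·S⁻¹ = [3790782/12776747; 5463527/12776747; -686459/63883735]
step 2: x' = x̄ + K·y = [-70296708/12776747, -20532303/12776747, 371895628/63883735]
step 2: P' = (I − K·H)·P̄ = [654662451/12776747 67564248/12776747 -680863011/12776747; 67564248/12776747 106974564/12776747 -110124476/12776747; -680863011/12776747 -110124476/12776747 3678253327/63883735]

step 0: x' = [1054/149, 1079/149, -1827/149], P' = [1211/149 604/149 -1449/149; 604/149 4144/149 -2602/149; -1449/149 -2602/149 2794/149]
step 1: x' = [137489/15599, -27408/15599, -135079/15599], P' = [2608651/15599 90804/15599 -2640553/15599; 90804/15599 123684/15599 -140240/15599; -2640553/15599 -140240/15599 2706420/15599]
step 2: x' = [-70296708/12776747, -20532303/12776747, 371895628/63883735], P' = [654662451/12776747 67564248/12776747 -680863011/12776747; 67564248/12776747 106974564/12776747 -110124476/12776747; -680863011/12776747 -110124476/12776747 3678253327/63883735]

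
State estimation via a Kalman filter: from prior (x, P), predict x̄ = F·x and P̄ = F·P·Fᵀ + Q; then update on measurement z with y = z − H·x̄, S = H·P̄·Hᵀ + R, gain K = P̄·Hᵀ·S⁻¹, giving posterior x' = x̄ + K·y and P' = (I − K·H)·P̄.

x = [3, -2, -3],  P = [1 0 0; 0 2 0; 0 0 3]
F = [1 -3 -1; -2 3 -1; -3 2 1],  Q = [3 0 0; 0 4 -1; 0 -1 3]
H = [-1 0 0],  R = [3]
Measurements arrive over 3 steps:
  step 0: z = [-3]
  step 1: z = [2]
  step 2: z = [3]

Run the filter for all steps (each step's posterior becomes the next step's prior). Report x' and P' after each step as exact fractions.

step 0: x̄ = F·x = [12, -9, -16]
step 0: P̄ = F·P·Fᵀ + Q = [25 -17 -18; -17 29 14; -18 14 23]
step 0: y = z − H·x̄ = [9]
step 0: S = H·P̄·Hᵀ + R = [28]
step 0: K = P̄·Hᵀ·S⁻¹ = [-25/28; 17/28; 9/14]
step 0: x' = x̄ + K·y = [111/28, -99/28, -143/14]
step 0: P' = (I − K·H)·P̄ = [75/28 -51/28 -27/14; -51/28 523/28 43/14; -27/14 43/14 80/7]
step 1: x̄ = F·x = [347/14, -233/28, -817/28]
step 1: P̄ = F·P·Fᵀ + Q = [1529/7 -2525/14 -2445/14; -2525/14 5319/28 3935/28; -2445/14 3935/28 4451/28]
step 1: y = z − H·x̄ = [375/14]
step 1: S = H·P̄·Hᵀ + R = [1550/7]
step 1: K = P̄·Hᵀ·S⁻¹ = [-1529/1550; 101/124; 489/620]
step 1: x' = x̄ + K·y = [-203/124, 3347/248, -1997/248]
step 1: P' = (I − K·H)·P̄ = [4587/1550 -303/124 -1467/620; -303/124 10679/248 -425/248; -1467/620 -425/248 5263/248]
step 2: x̄ = F·x = [-4225/124, 6425/124, 5915/248]
step 2: P̄ = F·P·Fᵀ + Q = [656947/1550 -614729/1550 -980337/3100; -614729/1550 704853/1550 872909/3100; -980337/3100 872909/3100 1610527/6200]
step 2: y = z − H·x̄ = [-3853/124]
step 2: S = H·P̄·Hᵀ + R = [661597/1550]
step 2: K = P̄·Hᵀ·S⁻¹ = [-656947/661597; 614729/661597; 980337/1323194]
step 2: x' = x̄ + K·y = [-4258557/1323194, 15179112/661597, 2195287/2646388]
step 2: P' = (I − K·H)·P̄ = [1970841/661597 -1844187/661597 -2941011/1323194; -1844187/661597 57056056/661597 -8105680/661597; -2941011/1323194 -8105680/661597 67393031/2646388]

step 0: x' = [111/28, -99/28, -143/14], P' = [75/28 -51/28 -27/14; -51/28 523/28 43/14; -27/14 43/14 80/7]
step 1: x' = [-203/124, 3347/248, -1997/248], P' = [4587/1550 -303/124 -1467/620; -303/124 10679/248 -425/248; -1467/620 -425/248 5263/248]
step 2: x' = [-4258557/1323194, 15179112/661597, 2195287/2646388], P' = [1970841/661597 -1844187/661597 -2941011/1323194; -1844187/661597 57056056/661597 -8105680/661597; -2941011/1323194 -8105680/661597 67393031/2646388]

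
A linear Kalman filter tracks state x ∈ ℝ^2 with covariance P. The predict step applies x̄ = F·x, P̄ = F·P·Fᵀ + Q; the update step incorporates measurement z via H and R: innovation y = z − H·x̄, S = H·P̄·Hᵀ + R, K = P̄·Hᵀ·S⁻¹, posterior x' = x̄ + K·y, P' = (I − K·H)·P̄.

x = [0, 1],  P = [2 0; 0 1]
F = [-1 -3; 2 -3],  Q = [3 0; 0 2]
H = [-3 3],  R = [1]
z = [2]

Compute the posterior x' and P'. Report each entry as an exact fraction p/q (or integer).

x̄ = F·x = [-3, -3]
P̄ = F·P·Fᵀ + Q = [14 5; 5 19]
y = z − H·x̄ = [2]
S = H·P̄·Hᵀ + R = [208]
K = P̄·Hᵀ·S⁻¹ = [-27/208; 21/104]
x' = x̄ + K·y = [-339/104, -135/52]
P' = (I − K·H)·P̄ = [2183/208 1087/104; 1087/104 547/52]

x' = [-339/104, -135/52]
P' = [2183/208 1087/104; 1087/104 547/52]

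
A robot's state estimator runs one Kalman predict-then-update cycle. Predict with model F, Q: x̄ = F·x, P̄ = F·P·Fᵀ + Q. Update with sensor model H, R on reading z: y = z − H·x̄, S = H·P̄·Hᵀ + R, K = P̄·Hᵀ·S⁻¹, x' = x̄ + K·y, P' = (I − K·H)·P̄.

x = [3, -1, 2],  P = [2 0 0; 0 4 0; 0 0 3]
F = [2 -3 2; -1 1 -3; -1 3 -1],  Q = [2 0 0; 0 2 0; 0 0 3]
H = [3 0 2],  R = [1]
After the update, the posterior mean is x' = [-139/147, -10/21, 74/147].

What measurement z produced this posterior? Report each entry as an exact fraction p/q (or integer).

x̄ = F·x = [13, -10, -8]
P̄ = F·P·Fᵀ + Q = [58 -34 -46; -34 35 23; -46 23 44]
S = H·P̄·Hᵀ + R = [147]
K = P̄·Hᵀ·S⁻¹ = [82/147; -8/21; -50/147]
x' − x̄ = [-2050/147, 200/21, 1250/147] = K·y
y = (KᵀK)⁻¹·Kᵀ·(x' − x̄) = [-25]
z = y + H·x̄ = [-25] + [23] = [-2]

z = [-2]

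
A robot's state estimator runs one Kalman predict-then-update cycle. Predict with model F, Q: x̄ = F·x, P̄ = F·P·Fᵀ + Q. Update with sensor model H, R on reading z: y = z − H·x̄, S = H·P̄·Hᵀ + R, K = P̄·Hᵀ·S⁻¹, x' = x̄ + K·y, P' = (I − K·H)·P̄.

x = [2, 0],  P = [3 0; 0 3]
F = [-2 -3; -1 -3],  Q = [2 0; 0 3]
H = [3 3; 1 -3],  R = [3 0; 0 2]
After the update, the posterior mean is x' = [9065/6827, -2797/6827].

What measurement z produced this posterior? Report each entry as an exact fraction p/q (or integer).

x̄ = F·x = [-4, -2]
P̄ = F·P·Fᵀ + Q = [41 33; 33 33]
S = H·P̄·Hᵀ + R = [1263 -372; -372 142]
K = P̄·Hᵀ·S⁻¹ = [1658/6827 1555/6827; 594/6827 -1617/6827]
x' − x̄ = [36373/6827, 10857/6827] = K·y
y = (KᵀK)⁻¹·Kᵀ·(x' − x̄) = [21, 1]
z = y + H·x̄ = [21, 1] + [-18, 2] = [3, 3]

z = [3, 3]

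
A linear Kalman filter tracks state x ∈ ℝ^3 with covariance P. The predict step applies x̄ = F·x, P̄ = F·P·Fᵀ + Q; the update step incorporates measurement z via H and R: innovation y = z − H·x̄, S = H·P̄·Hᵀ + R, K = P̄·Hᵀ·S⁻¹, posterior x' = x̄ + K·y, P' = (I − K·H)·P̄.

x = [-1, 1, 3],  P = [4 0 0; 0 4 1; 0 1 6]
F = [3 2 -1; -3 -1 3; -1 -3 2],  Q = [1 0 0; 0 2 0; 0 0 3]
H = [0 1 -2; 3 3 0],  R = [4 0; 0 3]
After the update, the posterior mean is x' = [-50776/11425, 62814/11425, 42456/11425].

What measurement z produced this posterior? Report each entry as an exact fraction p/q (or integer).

z = [-2, 3]

x̄ = F·x = [-4, 11, 4]
P̄ = F·P·Fᵀ + Q = [55 -55 -41; -55 90 49; -41 49 55]
S = H·P̄·Hᵀ + R = [118 57; 57 318]
K = P̄·Hᵀ·S⁻¹ = [2862/11425 -513/11425; -2843/11425 4282/11425; -6922/11425 2103/11425]
x' − x̄ = [-5076/11425, -62861/11425, -3244/11425] = K·y
y = (KᵀK)⁻¹·Kᵀ·(x' − x̄) = [-5, -18]
z = y + H·x̄ = [-5, -18] + [3, 21] = [-2, 3]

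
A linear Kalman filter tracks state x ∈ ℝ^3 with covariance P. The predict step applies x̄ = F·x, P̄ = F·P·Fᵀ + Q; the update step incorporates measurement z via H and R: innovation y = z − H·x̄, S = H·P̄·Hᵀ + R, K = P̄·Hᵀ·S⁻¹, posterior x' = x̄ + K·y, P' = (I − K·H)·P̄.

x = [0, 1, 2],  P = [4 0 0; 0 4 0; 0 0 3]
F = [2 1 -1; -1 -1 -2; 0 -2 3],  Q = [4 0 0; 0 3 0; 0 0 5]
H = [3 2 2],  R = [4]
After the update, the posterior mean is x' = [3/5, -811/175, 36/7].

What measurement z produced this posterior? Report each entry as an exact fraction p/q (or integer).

x̄ = F·x = [-1, -5, 4]
P̄ = F·P·Fᵀ + Q = [27 -6 -17; -6 23 -10; -17 -10 48]
S = H·P̄·Hᵀ + R = [175]
K = P̄·Hᵀ·S⁻¹ = [1/5; 8/175; 1/7]
x' − x̄ = [8/5, 64/175, 8/7] = K·y
y = (KᵀK)⁻¹·Kᵀ·(x' − x̄) = [8]
z = y + H·x̄ = [8] + [-5] = [3]

z = [3]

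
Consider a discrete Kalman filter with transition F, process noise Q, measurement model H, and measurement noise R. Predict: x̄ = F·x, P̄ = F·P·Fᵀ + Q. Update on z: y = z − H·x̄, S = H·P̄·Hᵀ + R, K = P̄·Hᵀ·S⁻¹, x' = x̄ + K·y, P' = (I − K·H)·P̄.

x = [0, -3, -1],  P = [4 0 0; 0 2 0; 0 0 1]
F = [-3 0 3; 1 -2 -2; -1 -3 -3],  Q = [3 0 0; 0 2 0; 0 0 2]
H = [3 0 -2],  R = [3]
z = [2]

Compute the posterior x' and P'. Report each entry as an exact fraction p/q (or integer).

x̄ = F·x = [-3, 8, 12]
P̄ = F·P·Fᵀ + Q = [48 -18 3; -18 18 14; 3 14 33]
y = z − H·x̄ = [35]
S = H·P̄·Hᵀ + R = [531]
K = P̄·Hᵀ·S⁻¹ = [46/177; -82/531; -19/177]
x' = x̄ + K·y = [1079/177, 1378/531, 1459/177]
P' = (I − K·H)·P̄ = [716/59 586/177 1051/59; 586/177 2834/531 920/177; 1051/59 920/177 1586/59]

x' = [1079/177, 1378/531, 1459/177]
P' = [716/59 586/177 1051/59; 586/177 2834/531 920/177; 1051/59 920/177 1586/59]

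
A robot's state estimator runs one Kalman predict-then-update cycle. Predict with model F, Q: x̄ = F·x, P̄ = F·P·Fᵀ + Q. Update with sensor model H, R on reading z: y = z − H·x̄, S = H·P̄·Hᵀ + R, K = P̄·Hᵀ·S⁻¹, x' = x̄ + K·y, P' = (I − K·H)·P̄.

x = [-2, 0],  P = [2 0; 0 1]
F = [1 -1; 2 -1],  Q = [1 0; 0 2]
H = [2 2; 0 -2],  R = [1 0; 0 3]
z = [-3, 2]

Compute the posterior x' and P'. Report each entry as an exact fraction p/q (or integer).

x' = [-100/217, -232/217]
P' = [316/651 -71/217; -71/217 87/217]

x̄ = F·x = [-2, -4]
P̄ = F·P·Fᵀ + Q = [4 5; 5 11]
y = z − H·x̄ = [9, -6]
S = H·P̄·Hᵀ + R = [101 -64; -64 47]
K = P̄·Hᵀ·S⁻¹ = [206/651 142/651; 32/217 -58/217]
x' = x̄ + K·y = [-100/217, -232/217]
P' = (I − K·H)·P̄ = [316/651 -71/217; -71/217 87/217]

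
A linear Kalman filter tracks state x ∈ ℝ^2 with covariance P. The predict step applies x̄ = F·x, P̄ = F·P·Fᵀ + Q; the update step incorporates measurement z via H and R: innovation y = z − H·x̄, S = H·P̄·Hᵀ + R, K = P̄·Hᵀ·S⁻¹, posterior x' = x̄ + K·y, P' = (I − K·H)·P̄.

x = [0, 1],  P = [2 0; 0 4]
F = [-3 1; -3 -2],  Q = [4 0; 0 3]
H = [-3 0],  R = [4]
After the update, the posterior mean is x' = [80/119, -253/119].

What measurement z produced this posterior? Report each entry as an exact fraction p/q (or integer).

x̄ = F·x = [1, -2]
P̄ = F·P·Fᵀ + Q = [26 10; 10 37]
S = H·P̄·Hᵀ + R = [238]
K = P̄·Hᵀ·S⁻¹ = [-39/119; -15/119]
x' − x̄ = [-39/119, -15/119] = K·y
y = (KᵀK)⁻¹·Kᵀ·(x' − x̄) = [1]
z = y + H·x̄ = [1] + [-3] = [-2]

z = [-2]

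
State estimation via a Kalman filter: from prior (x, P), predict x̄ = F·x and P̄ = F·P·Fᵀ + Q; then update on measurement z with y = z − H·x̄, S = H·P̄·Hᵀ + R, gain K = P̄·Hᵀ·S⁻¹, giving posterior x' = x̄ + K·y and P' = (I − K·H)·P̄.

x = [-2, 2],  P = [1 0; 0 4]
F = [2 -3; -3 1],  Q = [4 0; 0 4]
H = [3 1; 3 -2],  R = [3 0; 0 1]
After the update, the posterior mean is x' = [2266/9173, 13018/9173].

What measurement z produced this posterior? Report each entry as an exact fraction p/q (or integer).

x̄ = F·x = [-10, 8]
P̄ = F·P·Fᵀ + Q = [44 -18; -18 17]
S = H·P̄·Hᵀ + R = [308 416; 416 681]
K = P̄·Hᵀ·S⁻¹ = [3873/18346 1080/9173; 11411/36692 -2928/9173]
x' − x̄ = [93996/9173, -60366/9173] = K·y
y = (KᵀK)⁻¹·Kᵀ·(x' − x̄) = [24, 44]
z = y + H·x̄ = [24, 44] + [-22, -46] = [2, -2]

z = [2, -2]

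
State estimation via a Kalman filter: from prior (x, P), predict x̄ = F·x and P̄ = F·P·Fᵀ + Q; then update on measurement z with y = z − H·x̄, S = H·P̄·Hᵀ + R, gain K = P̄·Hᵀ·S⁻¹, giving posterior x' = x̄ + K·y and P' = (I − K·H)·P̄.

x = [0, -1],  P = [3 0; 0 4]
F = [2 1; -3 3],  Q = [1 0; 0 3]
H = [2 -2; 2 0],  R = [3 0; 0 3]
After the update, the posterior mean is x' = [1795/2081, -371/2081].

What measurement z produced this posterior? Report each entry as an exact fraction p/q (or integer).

x̄ = F·x = [-1, -3]
P̄ = F·P·Fᵀ + Q = [17 -6; -6 66]
S = H·P̄·Hᵀ + R = [383 92; 92 71]
K = P̄·Hᵀ·S⁻¹ = [46/6243 2930/6243; -3040/6243 2884/6243]
x' − x̄ = [3876/2081, 5872/2081] = K·y
y = (KᵀK)⁻¹·Kᵀ·(x' − x̄) = [-2, 4]
z = y + H·x̄ = [-2, 4] + [4, -2] = [2, 2]

z = [2, 2]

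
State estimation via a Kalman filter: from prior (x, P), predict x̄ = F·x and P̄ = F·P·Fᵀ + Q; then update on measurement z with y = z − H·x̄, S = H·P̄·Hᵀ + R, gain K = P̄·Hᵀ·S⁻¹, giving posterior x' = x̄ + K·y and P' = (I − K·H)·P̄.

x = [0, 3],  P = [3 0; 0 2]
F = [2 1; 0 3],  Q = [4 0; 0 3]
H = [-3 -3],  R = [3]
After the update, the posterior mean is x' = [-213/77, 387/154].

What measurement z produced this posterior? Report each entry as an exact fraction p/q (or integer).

z = [1]

x̄ = F·x = [3, 9]
P̄ = F·P·Fᵀ + Q = [18 6; 6 21]
S = H·P̄·Hᵀ + R = [462]
K = P̄·Hᵀ·S⁻¹ = [-12/77; -27/154]
x' − x̄ = [-444/77, -999/154] = K·y
y = (KᵀK)⁻¹·Kᵀ·(x' − x̄) = [37]
z = y + H·x̄ = [37] + [-36] = [1]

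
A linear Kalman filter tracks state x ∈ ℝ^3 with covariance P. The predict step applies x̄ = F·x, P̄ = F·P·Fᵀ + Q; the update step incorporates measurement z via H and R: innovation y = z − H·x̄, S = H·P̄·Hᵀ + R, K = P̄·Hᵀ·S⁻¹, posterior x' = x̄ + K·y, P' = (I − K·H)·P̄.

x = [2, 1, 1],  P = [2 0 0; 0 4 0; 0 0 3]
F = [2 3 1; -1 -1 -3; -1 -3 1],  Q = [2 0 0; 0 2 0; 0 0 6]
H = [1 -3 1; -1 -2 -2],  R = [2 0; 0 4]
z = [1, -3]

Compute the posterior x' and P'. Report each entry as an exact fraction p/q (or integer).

x̄ = F·x = [8, -6, -4]
P̄ = F·P·Fᵀ + Q = [49 -25 -37; -25 35 5; -37 5 47]
y = z − H·x̄ = [-21, -15]
S = H·P̄·Hᵀ + R = [459 173; 173 173]
K = P̄·Hᵀ·S⁻¹ = [6/143 9687/24739; -35/143 -1810/24739; 31/143 -14944/24739]
x' = x̄ + K·y = [30809/24739, 5871/24739, 12581/24739]
P' = (I − K·H)·P̄ = [395380/24739 44060/24739 -261124/24739; 44060/24739 9440/24739 -27850/24739; -261124/24739 -27850/24739 188300/24739]

x' = [30809/24739, 5871/24739, 12581/24739]
P' = [395380/24739 44060/24739 -261124/24739; 44060/24739 9440/24739 -27850/24739; -261124/24739 -27850/24739 188300/24739]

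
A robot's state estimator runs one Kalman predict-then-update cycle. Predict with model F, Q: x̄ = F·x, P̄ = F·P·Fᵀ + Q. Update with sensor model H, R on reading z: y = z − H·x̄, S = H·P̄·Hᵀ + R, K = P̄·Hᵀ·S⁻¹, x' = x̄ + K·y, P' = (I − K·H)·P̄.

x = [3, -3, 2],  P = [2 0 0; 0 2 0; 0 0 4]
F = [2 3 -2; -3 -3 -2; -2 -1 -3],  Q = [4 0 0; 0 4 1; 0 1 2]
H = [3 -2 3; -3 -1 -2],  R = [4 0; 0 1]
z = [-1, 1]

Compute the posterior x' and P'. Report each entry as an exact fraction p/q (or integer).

x̄ = F·x = [-7, -4, -9]
P̄ = F·P·Fᵀ + Q = [46 -14 10; -14 56 43; 10 43 48]
y = z − H·x̄ = [39, -42]
S = H·P̄·Hᵀ + R = [906 -739; -739 871]
K = P̄·Hᵀ·S⁻¹ = [12860/48601 2876/48601; -19135/48601 -21815/48601; -48243/243005 -88082/243005]
x' = x̄ + K·y = [40541/48601, -24439/48601, -369078/243005]
P' = (I − K·H)·P̄ = [129230/48601 -71314/48601 -159626/48601; -71314/48601 61781/48601 86988/48601; -159626/48601 86988/48601 1023766/243005]

x' = [40541/48601, -24439/48601, -369078/243005]
P' = [129230/48601 -71314/48601 -159626/48601; -71314/48601 61781/48601 86988/48601; -159626/48601 86988/48601 1023766/243005]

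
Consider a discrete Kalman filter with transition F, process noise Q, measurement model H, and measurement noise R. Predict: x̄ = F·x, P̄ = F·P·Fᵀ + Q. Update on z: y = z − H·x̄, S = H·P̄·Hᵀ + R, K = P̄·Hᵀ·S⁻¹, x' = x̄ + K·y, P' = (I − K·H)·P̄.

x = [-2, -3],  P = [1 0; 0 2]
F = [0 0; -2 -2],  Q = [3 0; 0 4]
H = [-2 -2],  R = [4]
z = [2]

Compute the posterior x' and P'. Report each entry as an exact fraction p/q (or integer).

x̄ = F·x = [0, 10]
P̄ = F·P·Fᵀ + Q = [3 0; 0 16]
y = z − H·x̄ = [22]
S = H·P̄·Hᵀ + R = [80]
K = P̄·Hᵀ·S⁻¹ = [-3/40; -2/5]
x' = x̄ + K·y = [-33/20, 6/5]
P' = (I − K·H)·P̄ = [51/20 -12/5; -12/5 16/5]

x' = [-33/20, 6/5]
P' = [51/20 -12/5; -12/5 16/5]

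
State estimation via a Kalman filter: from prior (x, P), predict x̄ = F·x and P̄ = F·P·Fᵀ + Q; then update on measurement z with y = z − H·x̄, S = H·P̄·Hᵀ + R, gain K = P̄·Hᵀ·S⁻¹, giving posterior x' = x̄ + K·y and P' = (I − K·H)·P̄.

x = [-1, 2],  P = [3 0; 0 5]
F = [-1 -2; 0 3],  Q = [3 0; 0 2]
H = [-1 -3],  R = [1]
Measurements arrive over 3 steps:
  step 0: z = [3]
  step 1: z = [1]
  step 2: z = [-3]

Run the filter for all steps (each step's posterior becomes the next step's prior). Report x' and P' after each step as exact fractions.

step 0: x' = [19/15, -7/5], P' = [1462/135 -166/45; -166/45 41/30]
step 1: x' = [98413/40889, -47340/40889], P' = [139043/40889 -45165/40889; -45165/40889 19174/40889]
step 2: x' = [2721971/2610437, 1518960/2610437], P' = [8896809/2610437 -2892570/2610437; -2892570/2610437 1225351/2610437]

step 0: x̄ = F·x = [-3, 6]
step 0: P̄ = F·P·Fᵀ + Q = [26 -30; -30 47]
step 0: y = z − H·x̄ = [18]
step 0: S = H·P̄·Hᵀ + R = [270]
step 0: K = P̄·Hᵀ·S⁻¹ = [32/135; -37/90]
step 0: x' = x̄ + K·y = [19/15, -7/5]
step 0: P' = (I − K·H)·P̄ = [1462/135 -166/45; -166/45 41/30]
step 1: x̄ = F·x = [23/15, -21/5]
step 1: P̄ = F·P·Fᵀ + Q = [613/135 43/15; 43/15 143/10]
step 1: y = z − H·x̄ = [-151/15]
step 1: S = H·P̄·Hᵀ + R = [40889/270]
step 1: K = P̄·Hᵀ·S⁻¹ = [-3548/40889; -12357/40889]
step 1: x' = x̄ + K·y = [98413/40889, -47340/40889]
step 1: P' = (I − K·H)·P̄ = [139043/40889 -45165/40889; -45165/40889 19174/40889]
step 2: x̄ = F·x = [-3733/40889, -142020/40889]
step 2: P̄ = F·P·Fᵀ + Q = [157746/40889 20451/40889; 20451/40889 254344/40889]
step 2: y = z − H·x̄ = [-552460/40889]
step 2: S = H·P̄·Hᵀ + R = [2610437/40889]
step 2: K = P̄·Hᵀ·S⁻¹ = [-219099/2610437; -783483/2610437]
step 2: x' = x̄ + K·y = [2721971/2610437, 1518960/2610437]
step 2: P' = (I − K·H)·P̄ = [8896809/2610437 -2892570/2610437; -2892570/2610437 1225351/2610437]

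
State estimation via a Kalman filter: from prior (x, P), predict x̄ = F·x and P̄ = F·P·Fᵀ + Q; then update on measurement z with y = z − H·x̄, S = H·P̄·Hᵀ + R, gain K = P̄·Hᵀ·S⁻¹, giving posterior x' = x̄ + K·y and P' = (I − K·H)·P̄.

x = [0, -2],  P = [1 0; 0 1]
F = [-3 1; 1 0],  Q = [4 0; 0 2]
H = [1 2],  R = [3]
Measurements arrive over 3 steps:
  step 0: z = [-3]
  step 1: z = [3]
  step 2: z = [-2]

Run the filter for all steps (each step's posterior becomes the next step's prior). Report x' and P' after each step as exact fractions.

step 0: x' = [-42/17, -3/17], P' = [174/17 -75/17; -75/17 42/17]
step 1: x' = [1717/207, -554/207], P' = [26566/621 -11885/621; -11885/621 5671/621]
step 2: x' = [-195229/21774, 3845/1146], P' = [1329923/21774 -31435/1146; -31435/1146 14771/1146]

step 0: x̄ = F·x = [-2, 0]
step 0: P̄ = F·P·Fᵀ + Q = [14 -3; -3 3]
step 0: y = z − H·x̄ = [-1]
step 0: S = H·P̄·Hᵀ + R = [17]
step 0: K = P̄·Hᵀ·S⁻¹ = [8/17; 3/17]
step 0: x' = x̄ + K·y = [-42/17, -3/17]
step 0: P' = (I − K·H)·P̄ = [174/17 -75/17; -75/17 42/17]
step 1: x̄ = F·x = [123/17, -42/17]
step 1: P̄ = F·P·Fᵀ + Q = [2126/17 -597/17; -597/17 208/17]
step 1: y = z − H·x̄ = [12/17]
step 1: S = H·P̄·Hᵀ + R = [621/17]
step 1: K = P̄·Hᵀ·S⁻¹ = [932/621; -181/621]
step 1: x' = x̄ + K·y = [1717/207, -554/207]
step 1: P' = (I − K·H)·P̄ = [26566/621 -11885/621; -11885/621 5671/621]
step 2: x̄ = F·x = [-5705/207, 1717/207]
step 2: P̄ = F·P·Fᵀ + Q = [318559/621 -91583/621; -91583/621 27808/621]
step 2: y = z − H·x̄ = [619/69]
step 2: S = H·P̄·Hᵀ + R = [7258/69]
step 2: K = P̄·Hᵀ·S⁻¹ = [45131/21774; -631/1146]
step 2: x' = x̄ + K·y = [-195229/21774, 3845/1146]
step 2: P' = (I − K·H)·P̄ = [1329923/21774 -31435/1146; -31435/1146 14771/1146]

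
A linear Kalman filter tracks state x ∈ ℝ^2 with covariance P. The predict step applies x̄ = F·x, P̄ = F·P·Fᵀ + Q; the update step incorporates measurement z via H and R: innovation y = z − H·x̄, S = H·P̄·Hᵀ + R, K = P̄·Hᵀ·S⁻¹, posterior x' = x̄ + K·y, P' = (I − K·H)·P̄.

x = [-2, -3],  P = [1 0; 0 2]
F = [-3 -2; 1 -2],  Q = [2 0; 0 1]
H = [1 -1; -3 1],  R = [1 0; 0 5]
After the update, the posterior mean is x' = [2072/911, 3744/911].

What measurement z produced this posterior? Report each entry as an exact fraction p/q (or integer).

x̄ = F·x = [12, 4]
P̄ = F·P·Fᵀ + Q = [19 5; 5 10]
S = H·P̄·Hᵀ + R = [20 -47; -47 156]
K = P̄·Hᵀ·S⁻¹ = [-260/911 -382/911; -1015/911 -335/911]
x' − x̄ = [-8860/911, 100/911] = K·y
y = (KᵀK)⁻¹·Kᵀ·(x' − x̄) = [-10, 30]
z = y + H·x̄ = [-10, 30] + [8, -32] = [-2, -2]

z = [-2, -2]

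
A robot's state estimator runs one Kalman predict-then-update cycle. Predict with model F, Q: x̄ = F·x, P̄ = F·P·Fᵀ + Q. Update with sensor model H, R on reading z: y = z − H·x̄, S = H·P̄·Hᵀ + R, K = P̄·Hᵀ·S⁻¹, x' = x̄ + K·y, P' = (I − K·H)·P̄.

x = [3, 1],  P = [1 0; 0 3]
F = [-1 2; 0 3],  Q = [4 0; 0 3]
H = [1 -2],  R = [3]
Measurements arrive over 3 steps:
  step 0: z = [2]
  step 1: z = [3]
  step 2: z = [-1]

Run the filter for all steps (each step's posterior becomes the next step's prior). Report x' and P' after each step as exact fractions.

step 0: x' = [-239/68, -87/34], P' = [795/68 213/34; 213/34 69/17]
step 1: x' = [-12780/9911, -22353/9911], P' = [66837/9911 33852/9911; 33852/9911 24423/9911]
step 2: x' = [-2713253/916730, -533208/458365], P' = [6315159/916730 1594689/458365; 1594689/458365 1137918/458365]

step 0: x̄ = F·x = [-1, 3]
step 0: P̄ = F·P·Fᵀ + Q = [17 18; 18 30]
step 0: y = z − H·x̄ = [9]
step 0: S = H·P̄·Hᵀ + R = [68]
step 0: K = P̄·Hᵀ·S⁻¹ = [-19/68; -21/34]
step 0: x' = x̄ + K·y = [-239/68, -87/34]
step 0: P' = (I − K·H)·P̄ = [795/68 213/34; 213/34 69/17]
step 1: x̄ = F·x = [-109/68, -261/34]
step 1: P̄ = F·P·Fᵀ + Q = [467/68 189/34; 189/34 672/17]
step 1: y = z − H·x̄ = [-43/4]
step 1: S = H·P̄·Hᵀ + R = [583/4]
step 1: K = P̄·Hᵀ·S⁻¹ = [-17/583; -294/583]
step 1: x' = x̄ + K·y = [-12780/9911, -22353/9911]
step 1: P' = (I − K·H)·P̄ = [66837/9911 33852/9911; 33852/9911 24423/9911]
step 2: x̄ = F·x = [-1878/583, -67059/9911]
step 2: P̄ = F·P·Fᵀ + Q = [4045/583 2646/583; 2646/583 249540/9911]
step 2: y = z − H·x̄ = [-112103/9911]
step 2: S = H·P̄·Hᵀ + R = [916730/9911]
step 2: K = P̄·Hᵀ·S⁻¹ = [-21199/916730; -227049/458365]
step 2: x' = x̄ + K·y = [-2713253/916730, -533208/458365]
step 2: P' = (I − K·H)·P̄ = [6315159/916730 1594689/458365; 1594689/458365 1137918/458365]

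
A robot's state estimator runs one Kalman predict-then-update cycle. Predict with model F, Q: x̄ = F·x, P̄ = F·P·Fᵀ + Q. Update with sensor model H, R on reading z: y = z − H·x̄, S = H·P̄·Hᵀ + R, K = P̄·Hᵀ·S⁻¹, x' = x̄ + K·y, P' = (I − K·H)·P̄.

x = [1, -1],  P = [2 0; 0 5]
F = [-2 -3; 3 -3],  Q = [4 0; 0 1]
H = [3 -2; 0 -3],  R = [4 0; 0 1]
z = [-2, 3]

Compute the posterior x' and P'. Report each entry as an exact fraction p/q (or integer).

x̄ = F·x = [1, 6]
P̄ = F·P·Fᵀ + Q = [57 33; 33 64]
y = z − H·x̄ = [7, 21]
S = H·P̄·Hᵀ + R = [377 87; 87 577]
K = P̄·Hᵀ·S⁻¹ = [34599/104980 -801/3620; -1/7240 -2409/7240]
x' = x̄ + K·y = [-35159/26245, -1789/1810]
P' = (I − K·H)·P̄ = [25647/52490 267/3620; 267/3620 803/7240]

x' = [-35159/26245, -1789/1810]
P' = [25647/52490 267/3620; 267/3620 803/7240]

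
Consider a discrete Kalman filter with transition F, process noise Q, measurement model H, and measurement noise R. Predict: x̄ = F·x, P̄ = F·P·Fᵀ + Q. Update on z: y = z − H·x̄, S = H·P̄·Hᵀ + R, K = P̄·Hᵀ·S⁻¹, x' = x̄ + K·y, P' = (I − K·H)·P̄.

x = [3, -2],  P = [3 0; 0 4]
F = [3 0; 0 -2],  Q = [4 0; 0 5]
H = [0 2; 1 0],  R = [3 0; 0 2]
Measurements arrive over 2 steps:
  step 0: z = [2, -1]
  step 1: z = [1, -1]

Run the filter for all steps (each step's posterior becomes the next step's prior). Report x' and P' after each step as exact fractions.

step 0: x̄ = F·x = [9, 4]
step 0: P̄ = F·P·Fᵀ + Q = [31 0; 0 21]
step 0: y = z − H·x̄ = [-6, -10]
step 0: S = H·P̄·Hᵀ + R = [87 0; 0 33]
step 0: K = P̄·Hᵀ·S⁻¹ = [0 31/33; 14/29 0]
step 0: x' = x̄ + K·y = [-13/33, 32/29]
step 0: P' = (I − K·H)·P̄ = [62/33 0; 0 21/29]
step 1: x̄ = F·x = [-13/11, -64/29]
step 1: P̄ = F·P·Fᵀ + Q = [230/11 0; 0 229/29]
step 1: y = z − H·x̄ = [157/29, 2/11]
step 1: S = H·P̄·Hᵀ + R = [1003/29 0; 0 252/11]
step 1: K = P̄·Hᵀ·S⁻¹ = [0 115/126; 458/1003 0]
step 1: x' = x̄ + K·y = [-64/63, 266/1003]
step 1: P' = (I − K·H)·P̄ = [115/63 0; 0 687/1003]

step 0: x' = [-13/33, 32/29], P' = [62/33 0; 0 21/29]
step 1: x' = [-64/63, 266/1003], P' = [115/63 0; 0 687/1003]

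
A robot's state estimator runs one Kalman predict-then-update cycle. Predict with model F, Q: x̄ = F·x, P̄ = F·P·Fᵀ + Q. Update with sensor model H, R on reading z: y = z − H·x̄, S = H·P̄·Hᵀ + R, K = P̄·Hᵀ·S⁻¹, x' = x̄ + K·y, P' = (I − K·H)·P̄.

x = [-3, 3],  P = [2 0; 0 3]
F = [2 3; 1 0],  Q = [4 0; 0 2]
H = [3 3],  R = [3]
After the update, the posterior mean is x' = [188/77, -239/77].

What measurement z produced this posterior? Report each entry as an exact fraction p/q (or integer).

x̄ = F·x = [3, -3]
P̄ = F·P·Fᵀ + Q = [39 4; 4 4]
S = H·P̄·Hᵀ + R = [462]
K = P̄·Hᵀ·S⁻¹ = [43/154; 4/77]
x' − x̄ = [-43/77, -8/77] = K·y
y = (KᵀK)⁻¹·Kᵀ·(x' − x̄) = [-2]
z = y + H·x̄ = [-2] + [0] = [-2]

z = [-2]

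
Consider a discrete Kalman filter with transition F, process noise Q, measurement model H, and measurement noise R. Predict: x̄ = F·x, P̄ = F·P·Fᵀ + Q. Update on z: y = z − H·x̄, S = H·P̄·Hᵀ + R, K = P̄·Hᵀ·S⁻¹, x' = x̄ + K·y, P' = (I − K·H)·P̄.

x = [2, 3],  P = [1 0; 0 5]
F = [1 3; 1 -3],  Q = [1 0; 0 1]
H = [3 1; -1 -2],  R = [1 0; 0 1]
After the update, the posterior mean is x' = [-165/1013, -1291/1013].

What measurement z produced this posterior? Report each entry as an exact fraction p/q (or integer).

x̄ = F·x = [11, -7]
P̄ = F·P·Fᵀ + Q = [47 -44; -44 47]
S = H·P̄·Hᵀ + R = [207 73; 73 60]
K = P̄·Hᵀ·S⁻¹ = [2827/7091 1406/7091; -1450/7091 -4145/7091]
x' − x̄ = [-11308/1013, 5800/1013] = K·y
y = (KᵀK)⁻¹·Kᵀ·(x' − x̄) = [-28, 0]
z = y + H·x̄ = [-28, 0] + [26, 3] = [-2, 3]

z = [-2, 3]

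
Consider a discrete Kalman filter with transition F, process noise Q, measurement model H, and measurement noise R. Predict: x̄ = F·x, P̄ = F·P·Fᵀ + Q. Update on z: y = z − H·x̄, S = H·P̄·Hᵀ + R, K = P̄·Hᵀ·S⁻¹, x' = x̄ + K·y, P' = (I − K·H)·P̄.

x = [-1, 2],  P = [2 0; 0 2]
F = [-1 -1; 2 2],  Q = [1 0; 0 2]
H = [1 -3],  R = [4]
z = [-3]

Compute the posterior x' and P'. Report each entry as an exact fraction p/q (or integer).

x̄ = F·x = [-1, 2]
P̄ = F·P·Fᵀ + Q = [5 -8; -8 18]
y = z − H·x̄ = [4]
S = H·P̄·Hᵀ + R = [219]
K = P̄·Hᵀ·S⁻¹ = [29/219; -62/219]
x' = x̄ + K·y = [-103/219, 190/219]
P' = (I − K·H)·P̄ = [254/219 46/219; 46/219 98/219]

x' = [-103/219, 190/219]
P' = [254/219 46/219; 46/219 98/219]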